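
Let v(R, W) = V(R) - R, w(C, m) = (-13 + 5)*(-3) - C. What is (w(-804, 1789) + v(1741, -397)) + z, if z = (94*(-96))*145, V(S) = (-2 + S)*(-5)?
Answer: -1318088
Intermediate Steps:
w(C, m) = 24 - C (w(C, m) = -8*(-3) - C = 24 - C)
V(S) = 10 - 5*S
v(R, W) = 10 - 6*R (v(R, W) = (10 - 5*R) - R = 10 - 6*R)
z = -1308480 (z = -9024*145 = -1308480)
(w(-804, 1789) + v(1741, -397)) + z = ((24 - 1*(-804)) + (10 - 6*1741)) - 1308480 = ((24 + 804) + (10 - 10446)) - 1308480 = (828 - 10436) - 1308480 = -9608 - 1308480 = -1318088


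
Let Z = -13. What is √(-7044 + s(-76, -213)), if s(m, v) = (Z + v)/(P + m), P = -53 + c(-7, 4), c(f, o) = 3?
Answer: I*√3105613/21 ≈ 83.918*I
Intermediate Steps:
P = -50 (P = -53 + 3 = -50)
s(m, v) = (-13 + v)/(-50 + m)
√(-7044 + s(-76, -213)) = √(-7044 + (-13 - 213)/(-50 - 76)) = √(-7044 - 226/(-126)) = √(-7044 - 1/126*(-226)) = √(-7044 + 113/63) = √(-443659/63) = I*√3105613/21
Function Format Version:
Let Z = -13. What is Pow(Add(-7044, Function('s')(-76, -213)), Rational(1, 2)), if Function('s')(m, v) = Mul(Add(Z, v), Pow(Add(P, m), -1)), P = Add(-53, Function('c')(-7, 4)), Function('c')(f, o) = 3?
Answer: Mul(Rational(1, 21), I, Pow(3105613, Rational(1, 2))) ≈ Mul(83.918, I)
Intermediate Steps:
P = -50 (P = Add(-53, 3) = -50)
Function('s')(m, v) = Mul(Pow(Add(-50, m), -1), Add(-13, v)) (Function('s')(m, v) = Mul(Add(-13, v), Pow(Add(-50, m), -1)) = Mul(Pow(Add(-50, m), -1), Add(-13, v)))
Pow(Add(-7044, Function('s')(-76, -213)), Rational(1, 2)) = Pow(Add(-7044, Mul(Pow(Add(-50, -76), -1), Add(-13, -213))), Rational(1, 2)) = Pow(Add(-7044, Mul(Pow(-126, -1), -226)), Rational(1, 2)) = Pow(Add(-7044, Mul(Rational(-1, 126), -226)), Rational(1, 2)) = Pow(Add(-7044, Rational(113, 63)), Rational(1, 2)) = Pow(Rational(-443659, 63), Rational(1, 2)) = Mul(Rational(1, 21), I, Pow(3105613, Rational(1, 2)))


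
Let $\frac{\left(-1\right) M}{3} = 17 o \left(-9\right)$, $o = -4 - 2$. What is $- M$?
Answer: $2754$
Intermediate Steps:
$o = -6$
$M = -2754$ ($M = - 3 \cdot 17 \left(-6\right) \left(-9\right) = - 3 \left(\left(-102\right) \left(-9\right)\right) = \left(-3\right) 918 = -2754$)
$- M = \left(-1\right) \left(-2754\right) = 2754$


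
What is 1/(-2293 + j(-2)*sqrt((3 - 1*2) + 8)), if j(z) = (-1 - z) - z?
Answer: -1/2284 ≈ -0.00043783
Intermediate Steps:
j(z) = -1 - 2*z
1/(-2293 + j(-2)*sqrt((3 - 1*2) + 8)) = 1/(-2293 + (-1 - 2*(-2))*sqrt((3 - 1*2) + 8)) = 1/(-2293 + (-1 + 4)*sqrt((3 - 2) + 8)) = 1/(-2293 + 3*sqrt(1 + 8)) = 1/(-2293 + 3*sqrt(9)) = 1/(-2293 + 3*3) = 1/(-2293 + 9) = 1/(-2284) = -1/2284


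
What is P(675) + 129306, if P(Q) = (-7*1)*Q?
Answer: 124581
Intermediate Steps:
P(Q) = -7*Q
P(675) + 129306 = -7*675 + 129306 = -4725 + 129306 = 124581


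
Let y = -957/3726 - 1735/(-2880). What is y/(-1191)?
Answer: -13735/47335104 ≈ -0.00029017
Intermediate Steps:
y = 13735/39744 (y = -957*1/3726 - 1735*(-1/2880) = -319/1242 + 347/576 = 13735/39744 ≈ 0.34559)
y/(-1191) = (13735/39744)/(-1191) = (13735/39744)*(-1/1191) = -13735/47335104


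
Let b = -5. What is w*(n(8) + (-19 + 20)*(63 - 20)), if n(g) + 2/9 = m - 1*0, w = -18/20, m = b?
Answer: -34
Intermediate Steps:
m = -5
w = -9/10 (w = -18*1/20 = -9/10 ≈ -0.90000)
n(g) = -47/9 (n(g) = -2/9 + (-5 - 1*0) = -2/9 + (-5 + 0) = -2/9 - 5 = -47/9)
w*(n(8) + (-19 + 20)*(63 - 20)) = -9*(-47/9 + (-19 + 20)*(63 - 20))/10 = -9*(-47/9 + 1*43)/10 = -9*(-47/9 + 43)/10 = -9/10*340/9 = -34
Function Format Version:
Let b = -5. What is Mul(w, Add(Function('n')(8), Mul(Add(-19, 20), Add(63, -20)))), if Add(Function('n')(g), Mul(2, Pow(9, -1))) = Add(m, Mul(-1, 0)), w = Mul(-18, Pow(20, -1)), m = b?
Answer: -34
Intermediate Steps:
m = -5
w = Rational(-9, 10) (w = Mul(-18, Rational(1, 20)) = Rational(-9, 10) ≈ -0.90000)
Function('n')(g) = Rational(-47, 9) (Function('n')(g) = Add(Rational(-2, 9), Add(-5, Mul(-1, 0))) = Add(Rational(-2, 9), Add(-5, 0)) = Add(Rational(-2, 9), -5) = Rational(-47, 9))
Mul(w, Add(Function('n')(8), Mul(Add(-19, 20), Add(63, -20)))) = Mul(Rational(-9, 10), Add(Rational(-47, 9), Mul(Add(-19, 20), Add(63, -20)))) = Mul(Rational(-9, 10), Add(Rational(-47, 9), Mul(1, 43))) = Mul(Rational(-9, 10), Add(Rational(-47, 9), 43)) = Mul(Rational(-9, 10), Rational(340, 9)) = -34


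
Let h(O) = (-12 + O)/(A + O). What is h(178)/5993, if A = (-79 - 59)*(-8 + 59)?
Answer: -83/20555990 ≈ -4.0377e-6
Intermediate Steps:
A = -7038 (A = -138*51 = -7038)
h(O) = (-12 + O)/(-7038 + O)
h(178)/5993 = ((-12 + 178)/(-7038 + 178))/5993 = (166/(-6860))*(1/5993) = -1/6860*166*(1/5993) = -83/3430*1/5993 = -83/20555990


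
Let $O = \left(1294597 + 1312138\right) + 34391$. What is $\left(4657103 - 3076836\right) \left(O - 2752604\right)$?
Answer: $-176165004626$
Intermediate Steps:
$O = 2641126$ ($O = 2606735 + 34391 = 2641126$)
$\left(4657103 - 3076836\right) \left(O - 2752604\right) = \left(4657103 - 3076836\right) \left(2641126 - 2752604\right) = 1580267 \left(-111478\right) = -176165004626$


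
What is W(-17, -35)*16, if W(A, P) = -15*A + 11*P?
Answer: -2080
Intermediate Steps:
W(-17, -35)*16 = (-15*(-17) + 11*(-35))*16 = (255 - 385)*16 = -130*16 = -2080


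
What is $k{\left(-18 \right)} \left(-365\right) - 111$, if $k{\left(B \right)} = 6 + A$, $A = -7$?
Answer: $254$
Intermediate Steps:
$k{\left(B \right)} = -1$ ($k{\left(B \right)} = 6 - 7 = -1$)
$k{\left(-18 \right)} \left(-365\right) - 111 = \left(-1\right) \left(-365\right) - 111 = 365 - 111 = 254$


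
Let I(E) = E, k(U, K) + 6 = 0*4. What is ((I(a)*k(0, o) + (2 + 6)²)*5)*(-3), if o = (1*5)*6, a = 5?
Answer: -510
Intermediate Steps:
o = 30 (o = 5*6 = 30)
k(U, K) = -6 (k(U, K) = -6 + 0*4 = -6 + 0 = -6)
((I(a)*k(0, o) + (2 + 6)²)*5)*(-3) = ((5*(-6) + (2 + 6)²)*5)*(-3) = ((-30 + 8²)*5)*(-3) = ((-30 + 64)*5)*(-3) = (34*5)*(-3) = 170*(-3) = -510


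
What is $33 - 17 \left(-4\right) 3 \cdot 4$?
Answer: $849$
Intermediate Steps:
$33 - 17 \left(-4\right) 3 \cdot 4 = 33 - 17 \left(\left(-12\right) 4\right) = 33 - -816 = 33 + 816 = 849$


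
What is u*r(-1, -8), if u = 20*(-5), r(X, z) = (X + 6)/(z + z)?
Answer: 125/4 ≈ 31.250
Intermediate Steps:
r(X, z) = (6 + X)/(2*z) (r(X, z) = (6 + X)/((2*z)) = (6 + X)*(1/(2*z)) = (6 + X)/(2*z))
u = -100
u*r(-1, -8) = -50*(6 - 1)/(-8) = -50*(-1)*5/8 = -100*(-5/16) = 125/4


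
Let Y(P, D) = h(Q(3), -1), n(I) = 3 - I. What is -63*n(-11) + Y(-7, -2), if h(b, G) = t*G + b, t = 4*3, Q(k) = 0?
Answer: -894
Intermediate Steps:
t = 12
h(b, G) = b + 12*G (h(b, G) = 12*G + b = b + 12*G)
Y(P, D) = -12 (Y(P, D) = 0 + 12*(-1) = 0 - 12 = -12)
-63*n(-11) + Y(-7, -2) = -63*(3 - 1*(-11)) - 12 = -63*(3 + 11) - 12 = -63*14 - 12 = -882 - 12 = -894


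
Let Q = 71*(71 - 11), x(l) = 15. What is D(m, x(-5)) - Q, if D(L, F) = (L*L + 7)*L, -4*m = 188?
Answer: -108412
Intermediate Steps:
m = -47 (m = -¼*188 = -47)
D(L, F) = L*(7 + L²) (D(L, F) = (L² + 7)*L = (7 + L²)*L = L*(7 + L²))
Q = 4260 (Q = 71*60 = 4260)
D(m, x(-5)) - Q = -47*(7 + (-47)²) - 1*4260 = -47*(7 + 2209) - 4260 = -47*2216 - 4260 = -104152 - 4260 = -108412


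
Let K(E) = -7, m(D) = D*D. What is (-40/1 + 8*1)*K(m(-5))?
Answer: 224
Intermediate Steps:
m(D) = D²
(-40/1 + 8*1)*K(m(-5)) = (-40/1 + 8*1)*(-7) = (-40*1 + 8)*(-7) = (-40 + 8)*(-7) = -32*(-7) = 224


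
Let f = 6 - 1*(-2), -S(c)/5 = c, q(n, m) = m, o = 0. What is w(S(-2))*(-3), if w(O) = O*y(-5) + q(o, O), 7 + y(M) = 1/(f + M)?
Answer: 170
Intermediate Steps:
S(c) = -5*c
f = 8 (f = 6 + 2 = 8)
y(M) = -7 + 1/(8 + M)
w(O) = -17*O/3 (w(O) = O*((-55 - 7*(-5))/(8 - 5)) + O = O*((-55 + 35)/3) + O = O*((1/3)*(-20)) + O = O*(-20/3) + O = -20*O/3 + O = -17*O/3)
w(S(-2))*(-3) = -(-85)*(-2)/3*(-3) = -17/3*10*(-3) = -170/3*(-3) = 170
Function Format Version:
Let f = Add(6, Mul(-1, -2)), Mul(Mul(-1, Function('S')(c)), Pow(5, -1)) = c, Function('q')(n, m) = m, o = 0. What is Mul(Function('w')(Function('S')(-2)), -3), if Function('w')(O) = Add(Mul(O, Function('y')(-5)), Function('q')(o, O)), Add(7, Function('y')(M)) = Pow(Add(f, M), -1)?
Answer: 170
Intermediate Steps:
Function('S')(c) = Mul(-5, c)
f = 8 (f = Add(6, 2) = 8)
Function('y')(M) = Add(-7, Pow(Add(8, M), -1))
Function('w')(O) = Mul(Rational(-17, 3), O) (Function('w')(O) = Add(Mul(O, Mul(Pow(Add(8, -5), -1), Add(-55, Mul(-7, -5)))), O) = Add(Mul(O, Mul(Pow(3, -1), Add(-55, 35))), O) = Add(Mul(O, Mul(Rational(1, 3), -20)), O) = Add(Mul(O, Rational(-20, 3)), O) = Add(Mul(Rational(-20, 3), O), O) = Mul(Rational(-17, 3), O))
Mul(Function('w')(Function('S')(-2)), -3) = Mul(Mul(Rational(-17, 3), Mul(-5, -2)), -3) = Mul(Mul(Rational(-17, 3), 10), -3) = Mul(Rational(-170, 3), -3) = 170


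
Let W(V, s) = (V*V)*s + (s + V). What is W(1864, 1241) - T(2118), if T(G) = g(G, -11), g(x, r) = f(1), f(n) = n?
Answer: 4311852640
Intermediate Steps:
W(V, s) = V + s + s*V² (W(V, s) = V²*s + (V + s) = s*V² + (V + s) = V + s + s*V²)
g(x, r) = 1
T(G) = 1
W(1864, 1241) - T(2118) = (1864 + 1241 + 1241*1864²) - 1*1 = (1864 + 1241 + 1241*3474496) - 1 = (1864 + 1241 + 4311849536) - 1 = 4311852641 - 1 = 4311852640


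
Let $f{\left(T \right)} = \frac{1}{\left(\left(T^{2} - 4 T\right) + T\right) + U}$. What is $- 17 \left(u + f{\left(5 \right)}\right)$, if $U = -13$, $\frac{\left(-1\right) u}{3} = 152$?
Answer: $\frac{23273}{3} \approx 7757.7$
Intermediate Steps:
$u = -456$ ($u = \left(-3\right) 152 = -456$)
$f{\left(T \right)} = \frac{1}{-13 + T^{2} - 3 T}$ ($f{\left(T \right)} = \frac{1}{\left(\left(T^{2} - 4 T\right) + T\right) - 13} = \frac{1}{\left(T^{2} - 3 T\right) - 13} = \frac{1}{-13 + T^{2} - 3 T}$)
$- 17 \left(u + f{\left(5 \right)}\right) = - 17 \left(-456 + \frac{1}{-13 + 5^{2} - 15}\right) = - 17 \left(-456 + \frac{1}{-13 + 25 - 15}\right) = - 17 \left(-456 + \frac{1}{-3}\right) = - 17 \left(-456 - \frac{1}{3}\right) = \left(-17\right) \left(- \frac{1369}{3}\right) = \frac{23273}{3}$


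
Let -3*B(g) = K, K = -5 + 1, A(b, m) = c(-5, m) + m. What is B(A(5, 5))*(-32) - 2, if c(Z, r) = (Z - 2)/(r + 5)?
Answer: -134/3 ≈ -44.667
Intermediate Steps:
c(Z, r) = (-2 + Z)/(5 + r)
A(b, m) = m - 7/(5 + m) (A(b, m) = (-2 - 5)/(5 + m) + m = -7/(5 + m) + m = m - 7/(5 + m))
K = -4
B(g) = 4/3 (B(g) = -⅓*(-4) = 4/3)
B(A(5, 5))*(-32) - 2 = (4/3)*(-32) - 2 = -128/3 - 2 = -134/3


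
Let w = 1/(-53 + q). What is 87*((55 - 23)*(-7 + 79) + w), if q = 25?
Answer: 5612457/28 ≈ 2.0045e+5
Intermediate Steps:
w = -1/28 (w = 1/(-53 + 25) = 1/(-28) = -1/28 ≈ -0.035714)
87*((55 - 23)*(-7 + 79) + w) = 87*((55 - 23)*(-7 + 79) - 1/28) = 87*(32*72 - 1/28) = 87*(2304 - 1/28) = 87*(64511/28) = 5612457/28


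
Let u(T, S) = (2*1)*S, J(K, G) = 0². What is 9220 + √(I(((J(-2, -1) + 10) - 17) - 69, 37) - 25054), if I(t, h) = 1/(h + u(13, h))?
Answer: 9220 + I*√308690223/111 ≈ 9220.0 + 158.28*I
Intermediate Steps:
J(K, G) = 0
u(T, S) = 2*S
I(t, h) = 1/(3*h) (I(t, h) = 1/(h + 2*h) = 1/(3*h))
9220 + √(I(((J(-2, -1) + 10) - 17) - 69, 37) - 25054) = 9220 + √((⅓)/37 - 25054) = 9220 + √((⅓)*(1/37) - 25054) = 9220 + √(1/111 - 25054) = 9220 + √(-2780993/111) = 9220 + I*√308690223/111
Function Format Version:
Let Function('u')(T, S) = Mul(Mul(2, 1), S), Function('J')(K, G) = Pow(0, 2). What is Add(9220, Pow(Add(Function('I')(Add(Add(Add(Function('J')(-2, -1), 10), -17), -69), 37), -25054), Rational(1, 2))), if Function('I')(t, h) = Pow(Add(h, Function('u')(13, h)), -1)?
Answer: Add(9220, Mul(Rational(1, 111), I, Pow(308690223, Rational(1, 2)))) ≈ Add(9220.0, Mul(158.28, I))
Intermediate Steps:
Function('J')(K, G) = 0
Function('u')(T, S) = Mul(2, S)
Function('I')(t, h) = Mul(Rational(1, 3), Pow(h, -1)) (Function('I')(t, h) = Pow(Add(h, Mul(2, h)), -1) = Pow(Mul(3, h), -1) = Mul(Rational(1, 3), Pow(h, -1)))
Add(9220, Pow(Add(Function('I')(Add(Add(Add(Function('J')(-2, -1), 10), -17), -69), 37), -25054), Rational(1, 2))) = Add(9220, Pow(Add(Mul(Rational(1, 3), Pow(37, -1)), -25054), Rational(1, 2))) = Add(9220, Pow(Add(Mul(Rational(1, 3), Rational(1, 37)), -25054), Rational(1, 2))) = Add(9220, Pow(Add(Rational(1, 111), -25054), Rational(1, 2))) = Add(9220, Pow(Rational(-2780993, 111), Rational(1, 2))) = Add(9220, Mul(Rational(1, 111), I, Pow(308690223, Rational(1, 2))))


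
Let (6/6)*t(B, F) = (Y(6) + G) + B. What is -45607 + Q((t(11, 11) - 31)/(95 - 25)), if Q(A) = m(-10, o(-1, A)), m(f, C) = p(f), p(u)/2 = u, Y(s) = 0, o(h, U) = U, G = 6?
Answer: -45627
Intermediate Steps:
p(u) = 2*u
t(B, F) = 6 + B (t(B, F) = (0 + 6) + B = 6 + B)
m(f, C) = 2*f
Q(A) = -20 (Q(A) = 2*(-10) = -20)
-45607 + Q((t(11, 11) - 31)/(95 - 25)) = -45607 - 20 = -45627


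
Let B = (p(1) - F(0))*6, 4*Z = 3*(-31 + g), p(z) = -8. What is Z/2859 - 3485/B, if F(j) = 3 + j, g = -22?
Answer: 6640661/125796 ≈ 52.789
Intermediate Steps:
Z = -159/4 (Z = (3*(-31 - 22))/4 = (3*(-53))/4 = (1/4)*(-159) = -159/4 ≈ -39.750)
B = -66 (B = (-8 - (3 + 0))*6 = (-8 - 1*3)*6 = (-8 - 3)*6 = -11*6 = -66)
Z/2859 - 3485/B = -159/4/2859 - 3485/(-66) = -159/4*1/2859 - 3485*(-1/66) = -53/3812 + 3485/66 = 6640661/125796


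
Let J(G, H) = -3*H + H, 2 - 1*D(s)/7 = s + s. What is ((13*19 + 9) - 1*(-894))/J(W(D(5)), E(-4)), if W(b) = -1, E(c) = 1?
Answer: -575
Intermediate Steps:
D(s) = 14 - 14*s (D(s) = 14 - 7*(s + s) = 14 - 14*s)
J(G, H) = -2*H
((13*19 + 9) - 1*(-894))/J(W(D(5)), E(-4)) = ((13*19 + 9) - 1*(-894))/((-2*1)) = ((247 + 9) + 894)/(-2) = -(256 + 894)/2 = -1/2*1150 = -575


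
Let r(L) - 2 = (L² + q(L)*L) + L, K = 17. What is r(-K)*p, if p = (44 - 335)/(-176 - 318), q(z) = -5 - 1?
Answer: 54708/247 ≈ 221.49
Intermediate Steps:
q(z) = -6
r(L) = 2 + L² - 5*L (r(L) = 2 + ((L² - 6*L) + L) = 2 + (L² - 5*L) = 2 + L² - 5*L)
p = 291/494 (p = -291/(-494) = -291*(-1/494) = 291/494 ≈ 0.58907)
r(-K)*p = (2 + (-1*17)² - (-5)*17)*(291/494) = (2 + (-17)² - 5*(-17))*(291/494) = (2 + 289 + 85)*(291/494) = 376*(291/494) = 54708/247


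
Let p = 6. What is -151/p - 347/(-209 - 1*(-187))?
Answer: -310/33 ≈ -9.3939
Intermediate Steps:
-151/p - 347/(-209 - 1*(-187)) = -151/6 - 347/(-209 - 1*(-187)) = -151*⅙ - 347/(-209 + 187) = -151/6 - 347/(-22) = -151/6 - 347*(-1/22) = -151/6 + 347/22 = -310/33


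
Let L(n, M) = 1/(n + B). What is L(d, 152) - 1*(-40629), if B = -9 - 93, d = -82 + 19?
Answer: 6703784/165 ≈ 40629.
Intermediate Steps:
d = -63
B = -102
L(n, M) = 1/(-102 + n) (L(n, M) = 1/(n - 102) = 1/(-102 + n))
L(d, 152) - 1*(-40629) = 1/(-102 - 63) - 1*(-40629) = 1/(-165) + 40629 = -1/165 + 40629 = 6703784/165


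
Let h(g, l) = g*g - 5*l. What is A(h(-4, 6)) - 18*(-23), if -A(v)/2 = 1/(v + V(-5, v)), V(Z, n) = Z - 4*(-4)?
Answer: 1244/3 ≈ 414.67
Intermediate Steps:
V(Z, n) = 16 + Z (V(Z, n) = Z + 16 = 16 + Z)
h(g, l) = g² - 5*l
A(v) = -2/(11 + v) (A(v) = -2/(v + (16 - 5)) = -2/(v + 11) = -2/(11 + v))
A(h(-4, 6)) - 18*(-23) = -2/(11 + ((-4)² - 5*6)) - 18*(-23) = -2/(11 + (16 - 30)) + 414 = -2/(11 - 14) + 414 = -2/(-3) + 414 = -2*(-⅓) + 414 = ⅔ + 414 = 1244/3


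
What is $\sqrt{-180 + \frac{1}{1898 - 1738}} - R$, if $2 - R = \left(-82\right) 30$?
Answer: $-2462 + \frac{i \sqrt{287990}}{40} \approx -2462.0 + 13.416 i$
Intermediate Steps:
$R = 2462$ ($R = 2 - \left(-82\right) 30 = 2 - -2460 = 2 + 2460 = 2462$)
$\sqrt{-180 + \frac{1}{1898 - 1738}} - R = \sqrt{-180 + \frac{1}{1898 - 1738}} - 2462 = \sqrt{-180 + \frac{1}{160}} - 2462 = \sqrt{- \frac{28799}{160}} - 2462 = \frac{i \sqrt{287990}}{40} - 2462 = -2462 + \frac{i \sqrt{287990}}{40}$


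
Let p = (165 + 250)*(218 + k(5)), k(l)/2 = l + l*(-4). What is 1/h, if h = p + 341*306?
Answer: 1/182366 ≈ 5.4835e-6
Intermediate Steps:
k(l) = -6*l (k(l) = 2*(l + l*(-4)) = 2*(l - 4*l) = 2*(-3*l) = -6*l)
p = 78020 (p = (165 + 250)*(218 - 6*5) = 415*(218 - 30) = 415*188 = 78020)
h = 182366 (h = 78020 + 341*306 = 78020 + 104346 = 182366)
1/h = 1/182366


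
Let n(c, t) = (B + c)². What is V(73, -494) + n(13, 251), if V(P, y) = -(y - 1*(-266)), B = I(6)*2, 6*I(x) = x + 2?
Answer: 4261/9 ≈ 473.44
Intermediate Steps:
I(x) = ⅓ + x/6 (I(x) = (x + 2)/6 = (2 + x)/6 = ⅓ + x/6)
B = 8/3 (B = (⅓ + (⅙)*6)*2 = (⅓ + 1)*2 = (4/3)*2 = 8/3 ≈ 2.6667)
V(P, y) = -266 - y (V(P, y) = -(y + 266) = -(266 + y) = -266 - y)
n(c, t) = (8/3 + c)²
V(73, -494) + n(13, 251) = (-266 - 1*(-494)) + (8 + 3*13)²/9 = (-266 + 494) + (8 + 39)²/9 = 228 + (⅑)*47² = 228 + (⅑)*2209 = 228 + 2209/9 = 4261/9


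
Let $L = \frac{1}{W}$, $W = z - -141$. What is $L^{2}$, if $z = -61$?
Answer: $\frac{1}{6400} \approx 0.00015625$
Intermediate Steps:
$W = 80$ ($W = -61 - -141 = -61 + 141 = 80$)
$L = \frac{1}{80} \approx 0.0125$
$L^{2} = \left(\frac{1}{80}\right)^{2} = \frac{1}{6400}$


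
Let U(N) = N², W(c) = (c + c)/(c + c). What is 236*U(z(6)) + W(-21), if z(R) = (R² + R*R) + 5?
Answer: 1399245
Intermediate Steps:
W(c) = 1 (W(c) = (2*c)/((2*c)) = (2*c)*(1/(2*c)) = 1)
z(R) = 5 + 2*R² (z(R) = (R² + R²) + 5 = 2*R² + 5 = 5 + 2*R²)
236*U(z(6)) + W(-21) = 236*(5 + 2*6²)² + 1 = 236*(5 + 2*36)² + 1 = 236*(5 + 72)² + 1 = 236*77² + 1 = 236*5929 + 1 = 1399244 + 1 = 1399245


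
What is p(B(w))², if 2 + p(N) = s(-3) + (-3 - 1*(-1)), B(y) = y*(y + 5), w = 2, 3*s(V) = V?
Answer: 25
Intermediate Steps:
s(V) = V/3
B(y) = y*(5 + y)
p(N) = -5 (p(N) = -2 + ((⅓)*(-3) + (-3 - 1*(-1))) = -2 + (-1 + (-3 + 1)) = -2 + (-1 - 2) = -2 - 3 = -5)
p(B(w))² = (-5)² = 25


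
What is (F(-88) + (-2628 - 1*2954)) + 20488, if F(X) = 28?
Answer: 14934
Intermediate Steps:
(F(-88) + (-2628 - 1*2954)) + 20488 = (28 + (-2628 - 1*2954)) + 20488 = (28 + (-2628 - 2954)) + 20488 = (28 - 5582) + 20488 = -5554 + 20488 = 14934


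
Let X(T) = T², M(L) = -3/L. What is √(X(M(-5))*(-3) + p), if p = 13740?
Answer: √343473/5 ≈ 117.21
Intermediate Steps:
√(X(M(-5))*(-3) + p) = √((-3/(-5))²*(-3) + 13740) = √((-3*(-⅕))²*(-3) + 13740) = √((⅗)²*(-3) + 13740) = √((9/25)*(-3) + 13740) = √(-27/25 + 13740) = √(343473/25) = √343473/5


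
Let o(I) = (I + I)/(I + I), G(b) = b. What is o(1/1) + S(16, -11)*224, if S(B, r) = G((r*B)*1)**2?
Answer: 6938625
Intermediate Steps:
S(B, r) = B**2*r**2 (S(B, r) = ((r*B)*1)**2 = ((B*r)*1)**2 = (B*r)**2 = B**2*r**2)
o(I) = 1 (o(I) = (2*I)/((2*I)) = (2*I)*(1/(2*I)) = 1)
o(1/1) + S(16, -11)*224 = 1 + (16**2*(-11)**2)*224 = 1 + (256*121)*224 = 1 + 30976*224 = 1 + 6938624 = 6938625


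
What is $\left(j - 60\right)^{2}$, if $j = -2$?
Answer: $3844$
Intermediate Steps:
$\left(j - 60\right)^{2} = \left(-2 - 60\right)^{2} = \left(-62\right)^{2} = 3844$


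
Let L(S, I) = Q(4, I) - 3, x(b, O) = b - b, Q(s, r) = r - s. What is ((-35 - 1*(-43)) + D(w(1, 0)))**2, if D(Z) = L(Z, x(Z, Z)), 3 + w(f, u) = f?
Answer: 1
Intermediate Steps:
x(b, O) = 0
w(f, u) = -3 + f
L(S, I) = -7 + I (L(S, I) = (I - 1*4) - 3 = (I - 4) - 3 = (-4 + I) - 3 = -7 + I)
D(Z) = -7 (D(Z) = -7 + 0 = -7)
((-35 - 1*(-43)) + D(w(1, 0)))**2 = ((-35 - 1*(-43)) - 7)**2 = ((-35 + 43) - 7)**2 = (8 - 7)**2 = 1**2 = 1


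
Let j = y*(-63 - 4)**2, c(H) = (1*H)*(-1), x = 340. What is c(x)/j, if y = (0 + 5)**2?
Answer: -68/22445 ≈ -0.0030296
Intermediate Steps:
y = 25 (y = 5**2 = 25)
c(H) = -H (c(H) = H*(-1) = -H)
j = 112225 (j = 25*(-63 - 4)**2 = 25*(-67)**2 = 25*4489 = 112225)
c(x)/j = -1*340/112225 = -340*1/112225 = -68/22445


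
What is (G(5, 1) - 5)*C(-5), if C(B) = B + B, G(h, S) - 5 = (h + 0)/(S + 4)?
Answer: -10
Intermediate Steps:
G(h, S) = 5 + h/(4 + S) (G(h, S) = 5 + (h + 0)/(S + 4) = 5 + h/(4 + S))
C(B) = 2*B
(G(5, 1) - 5)*C(-5) = ((20 + 5 + 5*1)/(4 + 1) - 5)*(2*(-5)) = ((20 + 5 + 5)/5 - 5)*(-10) = ((⅕)*30 - 5)*(-10) = (6 - 5)*(-10) = 1*(-10) = -10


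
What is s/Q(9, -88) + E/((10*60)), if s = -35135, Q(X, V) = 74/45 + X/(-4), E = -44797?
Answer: 3789697127/65400 ≈ 57946.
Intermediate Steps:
Q(X, V) = 74/45 - X/4 (Q(X, V) = 74*(1/45) + X*(-¼) = 74/45 - X/4)
s/Q(9, -88) + E/((10*60)) = -35135/(74/45 - ¼*9) - 44797/(10*60) = -35135/(74/45 - 9/4) - 44797/600 = -35135/(-109/180) - 44797*1/600 = -35135*(-180/109) - 44797/600 = 6324300/109 - 44797/600 = 3789697127/65400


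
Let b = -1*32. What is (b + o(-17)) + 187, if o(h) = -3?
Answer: 152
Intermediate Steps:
b = -32
(b + o(-17)) + 187 = (-32 - 3) + 187 = -35 + 187 = 152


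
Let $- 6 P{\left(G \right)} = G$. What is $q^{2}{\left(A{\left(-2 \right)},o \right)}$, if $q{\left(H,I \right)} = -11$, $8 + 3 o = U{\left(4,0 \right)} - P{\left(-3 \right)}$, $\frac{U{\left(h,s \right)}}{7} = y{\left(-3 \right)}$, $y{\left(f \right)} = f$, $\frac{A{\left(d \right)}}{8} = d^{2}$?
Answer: $121$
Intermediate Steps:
$A{\left(d \right)} = 8 d^{2}$
$P{\left(G \right)} = - \frac{G}{6}$
$U{\left(h,s \right)} = -21$ ($U{\left(h,s \right)} = 7 \left(-3\right) = -21$)
$o = - \frac{59}{6}$ ($o = - \frac{8}{3} + \frac{-21 - \left(- \frac{1}{6}\right) \left(-3\right)}{3} = - \frac{8}{3} + \frac{-21 - \frac{1}{2}}{3} = - \frac{8}{3} + \frac{1}{3} \left(- \frac{43}{2}\right) = - \frac{8}{3} - \frac{43}{6} = - \frac{59}{6} \approx -9.8333$)
$q^{2}{\left(A{\left(-2 \right)},o \right)} = \left(-11\right)^{2} = 121$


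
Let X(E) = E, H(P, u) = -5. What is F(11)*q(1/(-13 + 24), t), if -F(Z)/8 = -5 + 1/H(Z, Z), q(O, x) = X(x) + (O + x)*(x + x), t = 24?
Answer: 2700672/55 ≈ 49103.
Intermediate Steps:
q(O, x) = x + 2*x*(O + x) (q(O, x) = x + (O + x)*(x + x) = x + (O + x)*(2*x) = x + 2*x*(O + x))
F(Z) = 208/5 (F(Z) = -8*(-5 + 1/(-5)) = -8*(-5 - 1/5) = -8*(-26/5) = 208/5)
F(11)*q(1/(-13 + 24), t) = 208*(24*(1 + 2/(-13 + 24) + 2*24))/5 = 208*(24*(1 + 2/11 + 48))/5 = 208*(24*(541/11))/5 = (208/5)*(12984/11) = 2700672/55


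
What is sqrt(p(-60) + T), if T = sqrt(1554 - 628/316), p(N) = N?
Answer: sqrt(-374460 + 79*sqrt(9686111))/79 ≈ 4.5392*I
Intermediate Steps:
T = sqrt(9686111)/79 (T = sqrt(1554 - 628*1/316) = sqrt(1554 - 157/79) = sqrt(122609/79) = sqrt(9686111)/79 ≈ 39.396)
sqrt(p(-60) + T) = sqrt(-60 + sqrt(9686111)/79)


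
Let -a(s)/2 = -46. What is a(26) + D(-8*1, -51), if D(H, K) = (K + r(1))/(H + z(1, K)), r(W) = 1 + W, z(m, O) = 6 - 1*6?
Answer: 785/8 ≈ 98.125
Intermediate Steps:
z(m, O) = 0 (z(m, O) = 6 - 6 = 0)
a(s) = 92 (a(s) = -2*(-46) = 92)
D(H, K) = (2 + K)/H (D(H, K) = (K + (1 + 1))/(H + 0) = (K + 2)/H = (2 + K)/H)
a(26) + D(-8*1, -51) = 92 + (2 - 51)/((-8*1)) = 92 - 49/(-8) = 92 - ⅛*(-49) = 92 + 49/8 = 785/8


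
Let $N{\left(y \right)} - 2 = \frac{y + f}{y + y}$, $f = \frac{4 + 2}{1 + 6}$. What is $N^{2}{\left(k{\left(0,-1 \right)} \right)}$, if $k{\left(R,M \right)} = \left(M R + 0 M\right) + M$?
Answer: $\frac{841}{196} \approx 4.2908$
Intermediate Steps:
$f = \frac{6}{7} \approx 0.85714$
$k{\left(R,M \right)} = M + M R$ ($k{\left(R,M \right)} = \left(M R + 0\right) + M = M R + M = M + M R$)
$N{\left(y \right)} = 2 + \frac{\frac{6}{7} + y}{2 y}$ ($N{\left(y \right)} = 2 + \frac{y + \frac{6}{7}}{y + y} = 2 + \frac{\frac{6}{7} + y}{2 y}$)
$N^{2}{\left(k{\left(0,-1 \right)} \right)} = \left(\frac{6 + 35 \left(- (1 + 0)\right)}{14 \left(- (1 + 0)\right)}\right)^{2} = \left(\frac{6 + 35 \left(\left(-1\right) 1\right)}{14 \left(\left(-1\right) 1\right)}\right)^{2} = \left(\frac{6 + 35 \left(-1\right)}{14 \left(-1\right)}\right)^{2} = \left(\frac{1}{14} \left(-1\right) \left(6 - 35\right)\right)^{2} = \left(\frac{1}{14} \left(-1\right) \left(-29\right)\right)^{2} = \left(\frac{29}{14}\right)^{2} = \frac{841}{196}$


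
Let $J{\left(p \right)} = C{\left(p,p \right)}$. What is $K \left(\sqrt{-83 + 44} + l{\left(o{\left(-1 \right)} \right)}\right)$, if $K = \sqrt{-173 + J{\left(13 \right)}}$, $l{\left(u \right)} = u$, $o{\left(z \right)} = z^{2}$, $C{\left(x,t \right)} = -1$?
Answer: $- 3 \sqrt{754} + i \sqrt{174} \approx -82.377 + 13.191 i$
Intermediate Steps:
$J{\left(p \right)} = -1$
$K = i \sqrt{174}$ ($K = \sqrt{-173 - 1} = \sqrt{-174} = i \sqrt{174} \approx 13.191 i$)
$K \left(\sqrt{-83 + 44} + l{\left(o{\left(-1 \right)} \right)}\right) = i \sqrt{174} \left(\sqrt{-83 + 44} + \left(-1\right)^{2}\right) = i \sqrt{174} \left(\sqrt{-39} + 1\right) = i \sqrt{174} \left(i \sqrt{39} + 1\right) = i \sqrt{174} \left(1 + i \sqrt{39}\right)$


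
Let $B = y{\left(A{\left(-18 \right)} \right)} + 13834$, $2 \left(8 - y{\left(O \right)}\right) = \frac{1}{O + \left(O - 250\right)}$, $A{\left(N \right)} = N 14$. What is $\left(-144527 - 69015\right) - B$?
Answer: $- \frac{342895073}{1508} \approx -2.2738 \cdot 10^{5}$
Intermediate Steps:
$A{\left(N \right)} = 14 N$
$y{\left(O \right)} = 8 - \frac{1}{2 \left(-250 + 2 O\right)}$ ($y{\left(O \right)} = 8 - \frac{1}{2 \left(O + \left(O - 250\right)\right)} = 8 - \frac{1}{2 \left(O + \left(-250 + O\right)\right)} = 8 - \frac{1}{2 \left(-250 + 2 O\right)}$)
$B = \frac{20873737}{1508}$ ($B = \frac{-4001 + 32 \cdot 14 \left(-18\right)}{4 \left(-125 + 14 \left(-18\right)\right)} + 13834 = \frac{-4001 + 32 \left(-252\right)}{4 \left(-125 - 252\right)} + 13834 = \frac{-4001 - 8064}{4 \left(-377\right)} + 13834 = \frac{1}{4} \left(- \frac{1}{377}\right) \left(-12065\right) + 13834 = \frac{12065}{1508} + 13834 = \frac{20873737}{1508} \approx 13842.0$)
$\left(-144527 - 69015\right) - B = \left(-144527 - 69015\right) - \frac{20873737}{1508} = -213542 - \frac{20873737}{1508} = - \frac{342895073}{1508}$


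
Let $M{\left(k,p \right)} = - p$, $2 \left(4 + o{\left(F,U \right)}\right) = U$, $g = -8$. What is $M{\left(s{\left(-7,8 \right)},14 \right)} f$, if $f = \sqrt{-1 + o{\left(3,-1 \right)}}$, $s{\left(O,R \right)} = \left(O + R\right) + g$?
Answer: $- 7 i \sqrt{22} \approx - 32.833 i$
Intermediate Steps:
$o{\left(F,U \right)} = -4 + \frac{U}{2}$
$s{\left(O,R \right)} = -8 + O + R$ ($s{\left(O,R \right)} = \left(O + R\right) - 8 = -8 + O + R$)
$f = \frac{i \sqrt{22}}{2}$ ($f = \sqrt{-1 + \left(-4 + \frac{1}{2} \left(-1\right)\right)} = \sqrt{-1 - \frac{9}{2}} = \sqrt{- \frac{11}{2}} = \frac{i \sqrt{22}}{2} \approx 2.3452 i$)
$M{\left(s{\left(-7,8 \right)},14 \right)} f = \left(-1\right) 14 \frac{i \sqrt{22}}{2} = - 14 \frac{i \sqrt{22}}{2} = - 7 i \sqrt{22}$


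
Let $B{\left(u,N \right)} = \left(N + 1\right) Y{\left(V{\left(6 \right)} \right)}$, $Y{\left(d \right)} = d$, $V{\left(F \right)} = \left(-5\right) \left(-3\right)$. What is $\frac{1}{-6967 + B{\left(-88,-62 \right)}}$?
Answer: $- \frac{1}{7882} \approx -0.00012687$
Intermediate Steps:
$V{\left(F \right)} = 15$
$B{\left(u,N \right)} = 15 + 15 N$ ($B{\left(u,N \right)} = \left(N + 1\right) 15 = \left(1 + N\right) 15 = 15 + 15 N$)
$\frac{1}{-6967 + B{\left(-88,-62 \right)}} = \frac{1}{-6967 + \left(15 + 15 \left(-62\right)\right)} = \frac{1}{-6967 + \left(15 - 930\right)} = \frac{1}{-6967 - 915} = \frac{1}{-7882} = - \frac{1}{7882}$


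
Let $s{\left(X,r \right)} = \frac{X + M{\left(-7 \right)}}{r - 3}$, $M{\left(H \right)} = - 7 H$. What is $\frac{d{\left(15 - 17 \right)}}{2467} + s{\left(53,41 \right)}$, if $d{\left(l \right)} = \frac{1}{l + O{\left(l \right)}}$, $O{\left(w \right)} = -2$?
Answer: $\frac{503249}{187492} \approx 2.6841$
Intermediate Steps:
$d{\left(l \right)} = \frac{1}{-2 + l}$ ($d{\left(l \right)} = \frac{1}{l - 2} = \frac{1}{-2 + l}$)
$s{\left(X,r \right)} = \frac{49 + X}{-3 + r}$ ($s{\left(X,r \right)} = \frac{X - -49}{r - 3} = \frac{X + 49}{-3 + r} = \frac{49 + X}{-3 + r}$)
$\frac{d{\left(15 - 17 \right)}}{2467} + s{\left(53,41 \right)} = \frac{1}{\left(-2 + \left(15 - 17\right)\right) 2467} + \frac{49 + 53}{-3 + 41} = \frac{1}{-2 + \left(15 - 17\right)} \frac{1}{2467} + \frac{1}{38} \cdot 102 = \frac{1}{-2 - 2} \cdot \frac{1}{2467} + \frac{1}{38} \cdot 102 = \frac{1}{-4} \cdot \frac{1}{2467} + \frac{51}{19} = \left(- \frac{1}{4}\right) \frac{1}{2467} + \frac{51}{19} = - \frac{1}{9868} + \frac{51}{19} = \frac{503249}{187492}$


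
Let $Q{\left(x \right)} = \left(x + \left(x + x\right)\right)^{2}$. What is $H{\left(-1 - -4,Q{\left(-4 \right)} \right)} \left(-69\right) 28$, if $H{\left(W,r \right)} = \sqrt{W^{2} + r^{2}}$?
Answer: $- 5796 \sqrt{2305} \approx -2.7827 \cdot 10^{5}$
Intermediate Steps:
$Q{\left(x \right)} = 9 x^{2}$ ($Q{\left(x \right)} = \left(x + 2 x\right)^{2} = \left(3 x\right)^{2} = 9 x^{2}$)
$H{\left(-1 - -4,Q{\left(-4 \right)} \right)} \left(-69\right) 28 = \sqrt{\left(-1 - -4\right)^{2} + \left(9 \left(-4\right)^{2}\right)^{2}} \left(-69\right) 28 = \sqrt{\left(-1 + 4\right)^{2} + \left(9 \cdot 16\right)^{2}} \left(-69\right) 28 = \sqrt{3^{2} + 144^{2}} \left(-69\right) 28 = \sqrt{9 + 20736} \left(-69\right) 28 = \sqrt{20745} \left(-69\right) 28 = 3 \sqrt{2305} \left(-69\right) 28 = - 207 \sqrt{2305} \cdot 28 = - 5796 \sqrt{2305}$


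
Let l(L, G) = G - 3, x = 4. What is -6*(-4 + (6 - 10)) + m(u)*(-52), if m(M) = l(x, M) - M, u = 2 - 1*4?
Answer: 204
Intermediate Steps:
l(L, G) = -3 + G
u = -2 (u = 2 - 4 = -2)
m(M) = -3 (m(M) = (-3 + M) - M = -3)
-6*(-4 + (6 - 10)) + m(u)*(-52) = -6*(-4 + (6 - 10)) - 3*(-52) = -6*(-4 - 4) + 156 = -6*(-8) + 156 = 48 + 156 = 204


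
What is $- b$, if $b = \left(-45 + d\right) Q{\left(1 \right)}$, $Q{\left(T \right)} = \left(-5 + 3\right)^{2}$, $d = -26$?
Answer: $284$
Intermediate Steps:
$Q{\left(T \right)} = 4$ ($Q{\left(T \right)} = \left(-2\right)^{2} = 4$)
$b = -284$ ($b = \left(-45 - 26\right) 4 = \left(-71\right) 4 = -284$)
$- b = \left(-1\right) \left(-284\right) = 284$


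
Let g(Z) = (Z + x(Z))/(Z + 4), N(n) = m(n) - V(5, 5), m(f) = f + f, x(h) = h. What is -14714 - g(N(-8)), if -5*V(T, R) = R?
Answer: -161884/11 ≈ -14717.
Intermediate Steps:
m(f) = 2*f
V(T, R) = -R/5
N(n) = 1 + 2*n (N(n) = 2*n - (-1)*5/5 = 2*n - 1*(-1) = 2*n + 1 = 1 + 2*n)
g(Z) = 2*Z/(4 + Z) (g(Z) = (Z + Z)/(Z + 4) = (2*Z)/(4 + Z) = 2*Z/(4 + Z))
-14714 - g(N(-8)) = -14714 - 2*(1 + 2*(-8))/(4 + (1 + 2*(-8))) = -14714 - 2*(1 - 16)/(4 + (1 - 16)) = -14714 - 2*(-15)/(4 - 15) = -14714 - 2*(-15)/(-11) = -14714 - 2*(-15)*(-1)/11 = -14714 - 1*30/11 = -14714 - 30/11 = -161884/11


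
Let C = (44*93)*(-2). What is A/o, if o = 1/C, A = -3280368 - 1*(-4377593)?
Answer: -8979689400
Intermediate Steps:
A = 1097225 (A = -3280368 + 4377593 = 1097225)
C = -8184 (C = 4092*(-2) = -8184)
o = -1/8184 (o = 1/(-8184) = -1/8184 ≈ -0.00012219)
A/o = 1097225/(-1/8184) = 1097225*(-8184) = -8979689400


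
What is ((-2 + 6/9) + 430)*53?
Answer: 68158/3 ≈ 22719.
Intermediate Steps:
((-2 + 6/9) + 430)*53 = ((-2 + (⅑)*6) + 430)*53 = ((-2 + ⅔) + 430)*53 = (-4/3 + 430)*53 = (1286/3)*53 = 68158/3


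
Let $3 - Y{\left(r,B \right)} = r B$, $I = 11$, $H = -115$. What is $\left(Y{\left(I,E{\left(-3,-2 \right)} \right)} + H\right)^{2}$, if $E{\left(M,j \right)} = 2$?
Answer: $17956$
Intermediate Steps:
$Y{\left(r,B \right)} = 3 - B r$ ($Y{\left(r,B \right)} = 3 - r B = 3 - B r$)
$\left(Y{\left(I,E{\left(-3,-2 \right)} \right)} + H\right)^{2} = \left(\left(3 - 2 \cdot 11\right) - 115\right)^{2} = \left(\left(3 - 22\right) - 115\right)^{2} = \left(-19 - 115\right)^{2} = \left(-134\right)^{2} = 17956$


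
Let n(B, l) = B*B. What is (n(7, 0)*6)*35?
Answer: 10290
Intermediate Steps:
n(B, l) = B²
(n(7, 0)*6)*35 = (7²*6)*35 = (49*6)*35 = 294*35 = 10290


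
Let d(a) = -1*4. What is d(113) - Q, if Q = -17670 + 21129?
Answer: -3463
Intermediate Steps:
Q = 3459
d(a) = -4
d(113) - Q = -4 - 1*3459 = -4 - 3459 = -3463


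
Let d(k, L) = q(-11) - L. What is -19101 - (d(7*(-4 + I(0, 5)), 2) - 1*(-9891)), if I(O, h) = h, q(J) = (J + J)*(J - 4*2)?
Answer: -29408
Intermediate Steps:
q(J) = 2*J*(-8 + J) (q(J) = (2*J)*(J - 8) = (2*J)*(-8 + J) = 2*J*(-8 + J))
d(k, L) = 418 - L (d(k, L) = 2*(-11)*(-8 - 11) - L = 2*(-11)*(-19) - L = 418 - L)
-19101 - (d(7*(-4 + I(0, 5)), 2) - 1*(-9891)) = -19101 - ((418 - 1*2) - 1*(-9891)) = -19101 - ((418 - 2) + 9891) = -19101 - (416 + 9891) = -19101 - 1*10307 = -19101 - 10307 = -29408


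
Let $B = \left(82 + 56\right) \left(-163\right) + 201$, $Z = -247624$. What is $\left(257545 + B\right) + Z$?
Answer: $-12372$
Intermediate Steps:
$B = -22293$ ($B = 138 \left(-163\right) + 201 = -22494 + 201 = -22293$)
$\left(257545 + B\right) + Z = \left(257545 - 22293\right) - 247624 = 235252 - 247624 = -12372$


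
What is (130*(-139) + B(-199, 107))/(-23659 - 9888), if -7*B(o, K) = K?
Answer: 126597/234829 ≈ 0.53910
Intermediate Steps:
B(o, K) = -K/7
(130*(-139) + B(-199, 107))/(-23659 - 9888) = (130*(-139) - ⅐*107)/(-23659 - 9888) = (-18070 - 107/7)/(-33547) = -126597/7*(-1/33547) = 126597/234829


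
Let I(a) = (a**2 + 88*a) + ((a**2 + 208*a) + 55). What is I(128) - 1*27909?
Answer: 42802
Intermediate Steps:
I(a) = 55 + 2*a**2 + 296*a (I(a) = (a**2 + 88*a) + (55 + a**2 + 208*a) = 55 + 2*a**2 + 296*a)
I(128) - 1*27909 = (55 + 2*128**2 + 296*128) - 1*27909 = (55 + 2*16384 + 37888) - 27909 = (55 + 32768 + 37888) - 27909 = 70711 - 27909 = 42802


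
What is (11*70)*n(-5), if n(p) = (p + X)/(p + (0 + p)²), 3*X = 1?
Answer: -539/3 ≈ -179.67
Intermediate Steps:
X = ⅓ (X = (⅓)*1 = ⅓ ≈ 0.33333)
n(p) = (⅓ + p)/(p + p²) (n(p) = (p + ⅓)/(p + (0 + p)²) = (⅓ + p)/(p + p²))
(11*70)*n(-5) = (11*70)*((⅓ - 5)/((-5)*(1 - 5))) = 770*(-⅕*(-14/3)/(-4)) = 770*(-⅕*(-¼)*(-14/3)) = 770*(-7/30) = -539/3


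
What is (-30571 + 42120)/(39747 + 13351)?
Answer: 11549/53098 ≈ 0.21750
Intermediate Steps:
(-30571 + 42120)/(39747 + 13351) = 11549/53098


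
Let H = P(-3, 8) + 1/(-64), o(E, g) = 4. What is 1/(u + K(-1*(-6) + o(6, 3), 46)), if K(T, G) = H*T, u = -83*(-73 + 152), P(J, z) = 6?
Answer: -32/207909 ≈ -0.00015391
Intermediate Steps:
u = -6557 (u = -83*79 = -6557)
H = 383/64 (H = 6 + 1/(-64) = 6 - 1/64 = 383/64 ≈ 5.9844)
K(T, G) = 383*T/64
1/(u + K(-1*(-6) + o(6, 3), 46)) = 1/(-6557 + 383*(-1*(-6) + 4)/64) = 1/(-6557 + 383*(6 + 4)/64) = 1/(-6557 + (383/64)*10) = 1/(-6557 + 1915/32) = 1/(-207909/32) = -32/207909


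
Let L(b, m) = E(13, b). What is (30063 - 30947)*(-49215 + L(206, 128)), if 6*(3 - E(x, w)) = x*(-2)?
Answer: 130498732/3 ≈ 4.3500e+7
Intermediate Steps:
E(x, w) = 3 + x/3 (E(x, w) = 3 - x*(-2)/6 = 3 - (-1)*x/3 = 3 + x/3)
L(b, m) = 22/3 (L(b, m) = 3 + (1/3)*13 = 3 + 13/3 = 22/3)
(30063 - 30947)*(-49215 + L(206, 128)) = (30063 - 30947)*(-49215 + 22/3) = -884*(-147623/3) = 130498732/3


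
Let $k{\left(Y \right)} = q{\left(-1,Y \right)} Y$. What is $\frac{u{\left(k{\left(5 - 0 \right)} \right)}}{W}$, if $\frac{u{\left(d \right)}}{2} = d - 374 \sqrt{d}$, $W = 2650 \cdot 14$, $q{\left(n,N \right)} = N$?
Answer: $- \frac{369}{3710} \approx -0.099461$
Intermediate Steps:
$k{\left(Y \right)} = Y^{2}$ ($k{\left(Y \right)} = Y Y = Y^{2}$)
$W = 37100$
$u{\left(d \right)} = - 748 \sqrt{d} + 2 d$ ($u{\left(d \right)} = 2 \left(d - 374 \sqrt{d}\right) = - 748 \sqrt{d} + 2 d$)
$\frac{u{\left(k{\left(5 - 0 \right)} \right)}}{W} = \frac{- 748 \sqrt{\left(5 - 0\right)^{2}} + 2 \left(5 - 0\right)^{2}}{37100} = \left(- 748 \sqrt{\left(5 + 0\right)^{2}} + 2 \left(5 + 0\right)^{2}\right) \frac{1}{37100} = \left(- 748 \sqrt{5^{2}} + 2 \cdot 5^{2}\right) \frac{1}{37100} = \left(- 748 \sqrt{25} + 2 \cdot 25\right) \frac{1}{37100} = \left(\left(-748\right) 5 + 50\right) \frac{1}{37100} = \left(-3740 + 50\right) \frac{1}{37100} = \left(-3690\right) \frac{1}{37100} = - \frac{369}{3710}$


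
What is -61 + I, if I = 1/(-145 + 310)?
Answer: -10064/165 ≈ -60.994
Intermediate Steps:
I = 1/165 ≈ 0.0060606
-61 + I = -61 + 1/165 = -10064/165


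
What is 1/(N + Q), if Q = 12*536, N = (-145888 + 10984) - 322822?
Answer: -1/451294 ≈ -2.2158e-6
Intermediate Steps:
N = -457726 (N = -134904 - 322822 = -457726)
Q = 6432
1/(N + Q) = 1/(-457726 + 6432) = 1/(-451294) = -1/451294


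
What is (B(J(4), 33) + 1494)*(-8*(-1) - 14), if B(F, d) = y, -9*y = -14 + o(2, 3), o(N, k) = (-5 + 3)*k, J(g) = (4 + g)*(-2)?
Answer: -26932/3 ≈ -8977.3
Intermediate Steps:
J(g) = -8 - 2*g
o(N, k) = -2*k
y = 20/9 (y = -(-14 - 2*3)/9 = -(-14 - 6)/9 = -1/9*(-20) = 20/9 ≈ 2.2222)
B(F, d) = 20/9
(B(J(4), 33) + 1494)*(-8*(-1) - 14) = (20/9 + 1494)*(-8*(-1) - 14) = 13466*(8 - 14)/9 = (13466/9)*(-6) = -26932/3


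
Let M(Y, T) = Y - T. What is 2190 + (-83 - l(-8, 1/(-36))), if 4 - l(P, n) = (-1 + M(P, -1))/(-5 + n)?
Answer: 380931/181 ≈ 2104.6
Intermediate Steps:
l(P, n) = 4 - P/(-5 + n) (l(P, n) = 4 - (-1 + (P - 1*(-1)))/(-5 + n) = 4 - (-1 + (P + 1))/(-5 + n) = 4 - (-1 + (1 + P))/(-5 + n) = 4 - P/(-5 + n))
2190 + (-83 - l(-8, 1/(-36))) = 2190 + (-83 - (-20 - 1*(-8) + 4/(-36))/(-5 + 1/(-36))) = 2190 + (-83 - (-20 + 8 + 4*(-1/36))/(-5 - 1/36)) = 2190 + (-83 - (-20 + 8 - ⅑)/(-181/36)) = 2190 + (-83 - (-36)*(-109)/(181*9)) = 2190 + (-83 - 1*436/181) = 2190 + (-83 - 436/181) = 2190 - 15459/181 = 380931/181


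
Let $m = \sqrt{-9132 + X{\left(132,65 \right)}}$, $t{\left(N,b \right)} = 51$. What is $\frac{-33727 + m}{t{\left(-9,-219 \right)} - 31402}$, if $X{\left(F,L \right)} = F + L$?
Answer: $\frac{33727}{31351} - \frac{i \sqrt{8935}}{31351} \approx 1.0758 - 0.0030151 i$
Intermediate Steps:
$m = i \sqrt{8935}$ ($m = \sqrt{-9132 + \left(132 + 65\right)} = \sqrt{-9132 + 197} = \sqrt{-8935} = i \sqrt{8935} \approx 94.525 i$)
$\frac{-33727 + m}{t{\left(-9,-219 \right)} - 31402} = \frac{-33727 + i \sqrt{8935}}{51 - 31402} = \frac{-33727 + i \sqrt{8935}}{-31351} = \left(-33727 + i \sqrt{8935}\right) \left(- \frac{1}{31351}\right) = \frac{33727}{31351} - \frac{i \sqrt{8935}}{31351}$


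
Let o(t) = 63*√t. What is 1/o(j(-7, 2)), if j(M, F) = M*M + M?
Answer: √42/2646 ≈ 0.0024493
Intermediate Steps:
j(M, F) = M + M² (j(M, F) = M² + M = M + M²)
1/o(j(-7, 2)) = 1/(63*√(-7*(1 - 7))) = 1/(63*√(-7*(-6))) = 1/(63*√42) = √42/2646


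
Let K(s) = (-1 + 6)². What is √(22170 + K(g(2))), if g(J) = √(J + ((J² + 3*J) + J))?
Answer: √22195 ≈ 148.98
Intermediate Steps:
g(J) = √(J² + 5*J) (g(J) = √(J + (J² + 4*J)) = √(J² + 5*J))
K(s) = 25 (K(s) = 5² = 25)
√(22170 + K(g(2))) = √(22170 + 25) = √22195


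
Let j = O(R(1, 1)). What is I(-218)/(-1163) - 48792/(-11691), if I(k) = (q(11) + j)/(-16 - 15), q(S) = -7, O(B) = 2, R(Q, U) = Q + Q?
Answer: 586346507/140498541 ≈ 4.1733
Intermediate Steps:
R(Q, U) = 2*Q
j = 2
I(k) = 5/31 (I(k) = (-7 + 2)/(-16 - 15) = -5/(-31) = -5*(-1/31) = 5/31)
I(-218)/(-1163) - 48792/(-11691) = (5/31)/(-1163) - 48792/(-11691) = (5/31)*(-1/1163) - 48792*(-1/11691) = -5/36053 + 16264/3897 = 586346507/140498541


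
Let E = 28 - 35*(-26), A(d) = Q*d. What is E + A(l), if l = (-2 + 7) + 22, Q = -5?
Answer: 803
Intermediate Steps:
l = 27 (l = 5 + 22 = 27)
A(d) = -5*d
E = 938 (E = 28 + 910 = 938)
E + A(l) = 938 - 5*27 = 938 - 135 = 803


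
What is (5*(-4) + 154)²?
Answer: 17956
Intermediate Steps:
(5*(-4) + 154)² = (-20 + 154)² = 134² = 17956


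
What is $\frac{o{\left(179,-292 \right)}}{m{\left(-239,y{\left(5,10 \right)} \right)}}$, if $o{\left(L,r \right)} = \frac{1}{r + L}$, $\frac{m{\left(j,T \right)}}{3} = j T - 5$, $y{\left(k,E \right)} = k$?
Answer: $\frac{1}{406800} \approx 2.4582 \cdot 10^{-6}$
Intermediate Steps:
$m{\left(j,T \right)} = -15 + 3 T j$ ($m{\left(j,T \right)} = 3 \left(j T - 5\right) = 3 \left(T j - 5\right) = 3 \left(-5 + T j\right) = -15 + 3 T j$)
$o{\left(L,r \right)} = \frac{1}{L + r}$
$\frac{o{\left(179,-292 \right)}}{m{\left(-239,y{\left(5,10 \right)} \right)}} = \frac{1}{\left(179 - 292\right) \left(-15 + 3 \cdot 5 \left(-239\right)\right)} = \frac{1}{\left(-113\right) \left(-15 - 3585\right)} = - \frac{1}{113 \left(-3600\right)} = \left(- \frac{1}{113}\right) \left(- \frac{1}{3600}\right) = \frac{1}{406800}$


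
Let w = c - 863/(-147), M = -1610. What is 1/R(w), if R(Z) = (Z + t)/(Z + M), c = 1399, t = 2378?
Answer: -15077/278041 ≈ -0.054226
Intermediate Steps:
w = 206516/147 (w = 1399 - 863/(-147) = 1399 - 863*(-1)/147 = 1399 - 1*(-863/147) = 1399 + 863/147 = 206516/147 ≈ 1404.9)
R(Z) = (2378 + Z)/(-1610 + Z) (R(Z) = (Z + 2378)/(Z - 1610) = (2378 + Z)/(-1610 + Z))
1/R(w) = 1/((2378 + 206516/147)/(-1610 + 206516/147)) = 1/((556082/147)/(-30154/147)) = 1/(-147/30154*556082/147) = 1/(-278041/15077) = -15077/278041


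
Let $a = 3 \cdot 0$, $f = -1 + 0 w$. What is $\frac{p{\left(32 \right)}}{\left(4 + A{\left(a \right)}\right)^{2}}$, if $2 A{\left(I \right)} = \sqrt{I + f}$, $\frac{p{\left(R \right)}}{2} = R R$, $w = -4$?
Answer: $\frac{8192}{\left(8 + i\right)^{2}} \approx 122.15 - 31.023 i$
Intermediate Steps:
$f = -1$ ($f = -1 + 0 \left(-4\right) = -1 + 0 = -1$)
$p{\left(R \right)} = 2 R^{2}$ ($p{\left(R \right)} = 2 R R = 2 R^{2}$)
$a = 0$
$A{\left(I \right)} = \frac{\sqrt{-1 + I}}{2}$ ($A{\left(I \right)} = \frac{\sqrt{I - 1}}{2} = \frac{\sqrt{-1 + I}}{2}$)
$\frac{p{\left(32 \right)}}{\left(4 + A{\left(a \right)}\right)^{2}} = \frac{2 \cdot 32^{2}}{\left(4 + \frac{\sqrt{-1 + 0}}{2}\right)^{2}} = \frac{2 \cdot 1024}{\left(4 + \frac{\sqrt{-1}}{2}\right)^{2}} = \frac{2048}{\left(4 + \frac{i}{2}\right)^{2}}$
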